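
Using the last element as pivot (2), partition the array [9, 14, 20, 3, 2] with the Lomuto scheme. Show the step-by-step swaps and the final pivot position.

Lomuto partition with pivot = 2:

Initial array: [9, 14, 20, 3, 2]

arr[0]=9 > 2: no swap
arr[1]=14 > 2: no swap
arr[2]=20 > 2: no swap
arr[3]=3 > 2: no swap

Place pivot at position 0: [2, 14, 20, 3, 9]
Pivot position: 0

After partitioning with pivot 2, the array becomes [2, 14, 20, 3, 9]. The pivot is placed at index 0. All elements to the left of the pivot are <= 2, and all elements to the right are > 2.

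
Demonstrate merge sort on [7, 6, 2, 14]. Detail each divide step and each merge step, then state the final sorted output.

Merge sort trace:

Split: [7, 6, 2, 14] -> [7, 6] and [2, 14]
  Split: [7, 6] -> [7] and [6]
  Merge: [7] + [6] -> [6, 7]
  Split: [2, 14] -> [2] and [14]
  Merge: [2] + [14] -> [2, 14]
Merge: [6, 7] + [2, 14] -> [2, 6, 7, 14]

Final sorted array: [2, 6, 7, 14]

The merge sort proceeds by recursively splitting the array and merging sorted halves.
After all merges, the sorted array is [2, 6, 7, 14].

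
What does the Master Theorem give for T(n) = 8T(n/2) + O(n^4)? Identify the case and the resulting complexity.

Master Theorem for T(n) = 8T(n/2) + O(n^4):

a = 8, b = 2, c = 4
log_b(a) = log_2(8) = 3.0000

Case 3: c = 4 > log_2(8) = 3.0000
T(n) = O(n^4) = O(n^4)

For T(n) = 8T(n/2) + O(n^4): log_2(8) = 3.0000. This is Case 3 of the Master Theorem (c > log_b(a), work dominated by root), giving O(n^4).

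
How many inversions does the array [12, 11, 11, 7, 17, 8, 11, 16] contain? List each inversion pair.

Finding inversions in [12, 11, 11, 7, 17, 8, 11, 16]:

(0, 1): arr[0]=12 > arr[1]=11
(0, 2): arr[0]=12 > arr[2]=11
(0, 3): arr[0]=12 > arr[3]=7
(0, 5): arr[0]=12 > arr[5]=8
(0, 6): arr[0]=12 > arr[6]=11
(1, 3): arr[1]=11 > arr[3]=7
(1, 5): arr[1]=11 > arr[5]=8
(2, 3): arr[2]=11 > arr[3]=7
(2, 5): arr[2]=11 > arr[5]=8
(4, 5): arr[4]=17 > arr[5]=8
(4, 6): arr[4]=17 > arr[6]=11
(4, 7): arr[4]=17 > arr[7]=16

Total inversions: 12

The array has 12 inversion(s): (0,1), (0,2), (0,3), (0,5), (0,6), (1,3), (1,5), (2,3), (2,5), (4,5), (4,6), (4,7). Each pair (i,j) satisfies i < j and arr[i] > arr[j].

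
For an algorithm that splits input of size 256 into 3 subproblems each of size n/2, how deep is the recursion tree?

For divide and conquer with division factor 2:

Problem sizes at each level:
Level 0: 256
Level 1: 128
Level 2: 64
Level 3: 32
Level 4: 16
Level 5: 8
Level 6: 4
Level 7: 2
Level 8: 1

The root is level 0 and the size-1 base case is level 8 (the tree spans levels 0 through 8, i.e. 9 levels counting the root), so the depth is the number of divisions: log_2(256) = 8

The recursion tree depth is log_2(256) = 8. At each level, the problem size is divided by 2, so it takes 8 divisions to reduce to a base case of size 1. The algorithm makes 3 recursive calls at each level.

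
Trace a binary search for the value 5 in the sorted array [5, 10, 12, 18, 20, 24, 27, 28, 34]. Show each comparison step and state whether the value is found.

Binary search for 5 in [5, 10, 12, 18, 20, 24, 27, 28, 34]:

lo=0, hi=8, mid=4, arr[mid]=20 -> 20 > 5, search left half
lo=0, hi=3, mid=1, arr[mid]=10 -> 10 > 5, search left half
lo=0, hi=0, mid=0, arr[mid]=5 -> Found target at index 0!

Binary search finds 5 at index 0 after 3 comparisons. The search repeatedly halves the search space by comparing with the middle element.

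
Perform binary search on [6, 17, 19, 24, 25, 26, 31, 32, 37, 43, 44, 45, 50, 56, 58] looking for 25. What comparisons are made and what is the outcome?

Binary search for 25 in [6, 17, 19, 24, 25, 26, 31, 32, 37, 43, 44, 45, 50, 56, 58]:

lo=0, hi=14, mid=7, arr[mid]=32 -> 32 > 25, search left half
lo=0, hi=6, mid=3, arr[mid]=24 -> 24 < 25, search right half
lo=4, hi=6, mid=5, arr[mid]=26 -> 26 > 25, search left half
lo=4, hi=4, mid=4, arr[mid]=25 -> Found target at index 4!

Binary search finds 25 at index 4 after 4 comparisons. The search repeatedly halves the search space by comparing with the middle element.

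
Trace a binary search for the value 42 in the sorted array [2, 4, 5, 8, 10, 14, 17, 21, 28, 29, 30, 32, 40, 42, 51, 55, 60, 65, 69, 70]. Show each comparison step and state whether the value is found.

Binary search for 42 in [2, 4, 5, 8, 10, 14, 17, 21, 28, 29, 30, 32, 40, 42, 51, 55, 60, 65, 69, 70]:

lo=0, hi=19, mid=9, arr[mid]=29 -> 29 < 42, search right half
lo=10, hi=19, mid=14, arr[mid]=51 -> 51 > 42, search left half
lo=10, hi=13, mid=11, arr[mid]=32 -> 32 < 42, search right half
lo=12, hi=13, mid=12, arr[mid]=40 -> 40 < 42, search right half
lo=13, hi=13, mid=13, arr[mid]=42 -> Found target at index 13!

Binary search finds 42 at index 13 after 5 comparisons. The search repeatedly halves the search space by comparing with the middle element.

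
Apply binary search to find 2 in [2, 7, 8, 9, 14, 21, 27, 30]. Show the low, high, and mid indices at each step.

Binary search for 2 in [2, 7, 8, 9, 14, 21, 27, 30]:

lo=0, hi=7, mid=3, arr[mid]=9 -> 9 > 2, search left half
lo=0, hi=2, mid=1, arr[mid]=7 -> 7 > 2, search left half
lo=0, hi=0, mid=0, arr[mid]=2 -> Found target at index 0!

Binary search finds 2 at index 0 after 3 comparisons. The search repeatedly halves the search space by comparing with the middle element.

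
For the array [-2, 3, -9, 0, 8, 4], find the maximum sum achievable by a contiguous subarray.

Using Kadane's algorithm on [-2, 3, -9, 0, 8, 4]:

Scanning through the array:
Position 1 (value 3): max_ending_here = 3, max_so_far = 3
Position 2 (value -9): max_ending_here = -6, max_so_far = 3
Position 3 (value 0): max_ending_here = 0, max_so_far = 3
Position 4 (value 8): max_ending_here = 8, max_so_far = 8
Position 5 (value 4): max_ending_here = 12, max_so_far = 12

Maximum subarray: [0, 8, 4]
Maximum sum: 12

The maximum subarray is [0, 8, 4] with sum 12. This subarray runs from index 3 to index 5.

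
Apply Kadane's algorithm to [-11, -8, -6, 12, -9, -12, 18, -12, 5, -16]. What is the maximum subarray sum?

Using Kadane's algorithm on [-11, -8, -6, 12, -9, -12, 18, -12, 5, -16]:

Scanning through the array:
Position 1 (value -8): max_ending_here = -8, max_so_far = -8
Position 2 (value -6): max_ending_here = -6, max_so_far = -6
Position 3 (value 12): max_ending_here = 12, max_so_far = 12
Position 4 (value -9): max_ending_here = 3, max_so_far = 12
Position 5 (value -12): max_ending_here = -9, max_so_far = 12
Position 6 (value 18): max_ending_here = 18, max_so_far = 18
Position 7 (value -12): max_ending_here = 6, max_so_far = 18
Position 8 (value 5): max_ending_here = 11, max_so_far = 18
Position 9 (value -16): max_ending_here = -5, max_so_far = 18

Maximum subarray: [18]
Maximum sum: 18

The maximum subarray is [18] with sum 18. This subarray runs from index 6 to index 6.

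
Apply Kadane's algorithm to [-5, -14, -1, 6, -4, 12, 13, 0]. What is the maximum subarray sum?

Using Kadane's algorithm on [-5, -14, -1, 6, -4, 12, 13, 0]:

Scanning through the array:
Position 1 (value -14): max_ending_here = -14, max_so_far = -5
Position 2 (value -1): max_ending_here = -1, max_so_far = -1
Position 3 (value 6): max_ending_here = 6, max_so_far = 6
Position 4 (value -4): max_ending_here = 2, max_so_far = 6
Position 5 (value 12): max_ending_here = 14, max_so_far = 14
Position 6 (value 13): max_ending_here = 27, max_so_far = 27
Position 7 (value 0): max_ending_here = 27, max_so_far = 27

Maximum subarray: [6, -4, 12, 13]
Maximum sum: 27

The maximum subarray is [6, -4, 12, 13] with sum 27. This subarray runs from index 3 to index 6.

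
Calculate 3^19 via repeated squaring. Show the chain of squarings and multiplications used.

Computing 3^19 by squaring (build up from 3^1; each line after the first costs one multiplication):

3^1 = 3
3^2 = (3^1)^2 = 3^2 = 9
3^4 = (3^2)^2 = 9^2 = 81
3^8 = (3^4)^2 = 81^2 = 6561
3^9 = 3 * 3^8 = 3 * 6561 = 19683
3^18 = (3^9)^2 = 19683^2 = 387420489
3^19 = 3 * 3^18 = 3 * 387420489 = 1162261467

Result: 1162261467
Multiplications needed: 6 (6 lines after 3^1)

3^19 = 1162261467. Using exponentiation by squaring, this requires 6 multiplications. The key idea: if the exponent is even, square the half-power; if odd, multiply by the base once.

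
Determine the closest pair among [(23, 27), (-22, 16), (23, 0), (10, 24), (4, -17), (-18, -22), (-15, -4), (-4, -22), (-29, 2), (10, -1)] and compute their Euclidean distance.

Computing all pairwise distances among 10 points:

d((23, 27), (-22, 16)) = 46.3249
d((23, 27), (23, 0)) = 27.0
d((23, 27), (10, 24)) = 13.3417
d((23, 27), (4, -17)) = 47.927
d((23, 27), (-18, -22)) = 63.8905
d((23, 27), (-15, -4)) = 49.0408
d((23, 27), (-4, -22)) = 55.9464
d((23, 27), (-29, 2)) = 57.6975
d((23, 27), (10, -1)) = 30.8707
d((-22, 16), (23, 0)) = 47.7598
d((-22, 16), (10, 24)) = 32.9848
d((-22, 16), (4, -17)) = 42.0119
d((-22, 16), (-18, -22)) = 38.2099
d((-22, 16), (-15, -4)) = 21.1896
d((-22, 16), (-4, -22)) = 42.0476
d((-22, 16), (-29, 2)) = 15.6525
d((-22, 16), (10, -1)) = 36.2353
d((23, 0), (10, 24)) = 27.2947
d((23, 0), (4, -17)) = 25.4951
d((23, 0), (-18, -22)) = 46.5296
d((23, 0), (-15, -4)) = 38.2099
d((23, 0), (-4, -22)) = 34.8281
d((23, 0), (-29, 2)) = 52.0384
d((23, 0), (10, -1)) = 13.0384
d((10, 24), (4, -17)) = 41.4367
d((10, 24), (-18, -22)) = 53.8516
d((10, 24), (-15, -4)) = 37.5366
d((10, 24), (-4, -22)) = 48.0833
d((10, 24), (-29, 2)) = 44.7772
d((10, 24), (10, -1)) = 25.0
d((4, -17), (-18, -22)) = 22.561
d((4, -17), (-15, -4)) = 23.0217
d((4, -17), (-4, -22)) = 9.434 <-- minimum
d((4, -17), (-29, 2)) = 38.0789
d((4, -17), (10, -1)) = 17.088
d((-18, -22), (-15, -4)) = 18.2483
d((-18, -22), (-4, -22)) = 14.0
d((-18, -22), (-29, 2)) = 26.4008
d((-18, -22), (10, -1)) = 35.0
d((-15, -4), (-4, -22)) = 21.095
d((-15, -4), (-29, 2)) = 15.2315
d((-15, -4), (10, -1)) = 25.1794
d((-4, -22), (-29, 2)) = 34.6554
d((-4, -22), (10, -1)) = 25.2389
d((-29, 2), (10, -1)) = 39.1152

Closest pair: (4, -17) and (-4, -22) with distance 9.434

The closest pair is (4, -17) and (-4, -22) with Euclidean distance 9.434. For 10 points, brute-force pairwise comparison is shown above. For large n, the divide-and-conquer algorithm (sort by x, recurse on halves, check the dividing strip) achieves O(n log n).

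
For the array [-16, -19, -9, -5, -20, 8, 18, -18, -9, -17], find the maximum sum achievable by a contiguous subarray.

Using Kadane's algorithm on [-16, -19, -9, -5, -20, 8, 18, -18, -9, -17]:

Scanning through the array:
Position 1 (value -19): max_ending_here = -19, max_so_far = -16
Position 2 (value -9): max_ending_here = -9, max_so_far = -9
Position 3 (value -5): max_ending_here = -5, max_so_far = -5
Position 4 (value -20): max_ending_here = -20, max_so_far = -5
Position 5 (value 8): max_ending_here = 8, max_so_far = 8
Position 6 (value 18): max_ending_here = 26, max_so_far = 26
Position 7 (value -18): max_ending_here = 8, max_so_far = 26
Position 8 (value -9): max_ending_here = -1, max_so_far = 26
Position 9 (value -17): max_ending_here = -17, max_so_far = 26

Maximum subarray: [8, 18]
Maximum sum: 26

The maximum subarray is [8, 18] with sum 26. This subarray runs from index 5 to index 6.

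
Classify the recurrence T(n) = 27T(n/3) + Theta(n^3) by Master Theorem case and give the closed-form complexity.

Master Theorem for T(n) = 27T(n/3) + O(n^3):

a = 27, b = 3, c = 3
log_b(a) = log_3(27) = 3.0000

Case 2: c = 3 = log_3(27) = 3.0000
T(n) = O(n^3 log n) = O(n^3 log n)

For T(n) = 27T(n/3) + O(n^3): log_3(27) = 3.0000. This is Case 2 of the Master Theorem (c = log_b(a), equal work at all levels), giving O(n^3 log n).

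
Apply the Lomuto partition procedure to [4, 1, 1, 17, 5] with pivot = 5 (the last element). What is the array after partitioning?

Lomuto partition with pivot = 5:

Initial array: [4, 1, 1, 17, 5]

arr[0]=4 <= 5: swap with position 0, array becomes [4, 1, 1, 17, 5]
arr[1]=1 <= 5: swap with position 1, array becomes [4, 1, 1, 17, 5]
arr[2]=1 <= 5: swap with position 2, array becomes [4, 1, 1, 17, 5]
arr[3]=17 > 5: no swap

Place pivot at position 3: [4, 1, 1, 5, 17]
Pivot position: 3

After partitioning with pivot 5, the array becomes [4, 1, 1, 5, 17]. The pivot is placed at index 3. All elements to the left of the pivot are <= 5, and all elements to the right are > 5.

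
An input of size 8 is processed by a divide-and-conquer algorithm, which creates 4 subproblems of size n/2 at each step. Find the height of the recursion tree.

For divide and conquer with division factor 2:

Problem sizes at each level:
Level 0: 8
Level 1: 4
Level 2: 2
Level 3: 1

The root is level 0 and the size-1 base case is level 3 (the tree spans levels 0 through 3, i.e. 4 levels counting the root), so the depth is the number of divisions: log_2(8) = 3

The recursion tree depth is log_2(8) = 3. At each level, the problem size is divided by 2, so it takes 3 divisions to reduce to a base case of size 1. The algorithm makes 4 recursive calls at each level.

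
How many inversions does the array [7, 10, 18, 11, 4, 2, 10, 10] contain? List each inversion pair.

Finding inversions in [7, 10, 18, 11, 4, 2, 10, 10]:

(0, 4): arr[0]=7 > arr[4]=4
(0, 5): arr[0]=7 > arr[5]=2
(1, 4): arr[1]=10 > arr[4]=4
(1, 5): arr[1]=10 > arr[5]=2
(2, 3): arr[2]=18 > arr[3]=11
(2, 4): arr[2]=18 > arr[4]=4
(2, 5): arr[2]=18 > arr[5]=2
(2, 6): arr[2]=18 > arr[6]=10
(2, 7): arr[2]=18 > arr[7]=10
(3, 4): arr[3]=11 > arr[4]=4
(3, 5): arr[3]=11 > arr[5]=2
(3, 6): arr[3]=11 > arr[6]=10
(3, 7): arr[3]=11 > arr[7]=10
(4, 5): arr[4]=4 > arr[5]=2

Total inversions: 14

The array has 14 inversion(s): (0,4), (0,5), (1,4), (1,5), (2,3), (2,4), (2,5), (2,6), (2,7), (3,4), (3,5), (3,6), (3,7), (4,5). Each pair (i,j) satisfies i < j and arr[i] > arr[j].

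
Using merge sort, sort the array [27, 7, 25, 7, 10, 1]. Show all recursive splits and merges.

Merge sort trace:

Split: [27, 7, 25, 7, 10, 1] -> [27, 7, 25] and [7, 10, 1]
  Split: [27, 7, 25] -> [27] and [7, 25]
    Split: [7, 25] -> [7] and [25]
    Merge: [7] + [25] -> [7, 25]
  Merge: [27] + [7, 25] -> [7, 25, 27]
  Split: [7, 10, 1] -> [7] and [10, 1]
    Split: [10, 1] -> [10] and [1]
    Merge: [10] + [1] -> [1, 10]
  Merge: [7] + [1, 10] -> [1, 7, 10]
Merge: [7, 25, 27] + [1, 7, 10] -> [1, 7, 7, 10, 25, 27]

Final sorted array: [1, 7, 7, 10, 25, 27]

The merge sort proceeds by recursively splitting the array and merging sorted halves.
After all merges, the sorted array is [1, 7, 7, 10, 25, 27].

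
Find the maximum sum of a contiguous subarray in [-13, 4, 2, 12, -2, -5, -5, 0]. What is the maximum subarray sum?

Using Kadane's algorithm on [-13, 4, 2, 12, -2, -5, -5, 0]:

Scanning through the array:
Position 1 (value 4): max_ending_here = 4, max_so_far = 4
Position 2 (value 2): max_ending_here = 6, max_so_far = 6
Position 3 (value 12): max_ending_here = 18, max_so_far = 18
Position 4 (value -2): max_ending_here = 16, max_so_far = 18
Position 5 (value -5): max_ending_here = 11, max_so_far = 18
Position 6 (value -5): max_ending_here = 6, max_so_far = 18
Position 7 (value 0): max_ending_here = 6, max_so_far = 18

Maximum subarray: [4, 2, 12]
Maximum sum: 18

The maximum subarray is [4, 2, 12] with sum 18. This subarray runs from index 1 to index 3.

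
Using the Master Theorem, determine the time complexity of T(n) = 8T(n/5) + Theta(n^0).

Master Theorem for T(n) = 8T(n/5) + O(n^0):

a = 8, b = 5, c = 0
log_b(a) = log_5(8) = 1.2920

Case 1: c = 0 < log_5(8) = 1.2920
T(n) = O(n^(log_5 8))

For T(n) = 8T(n/5) + O(n^0): log_5(8) = 1.2920. This is Case 1 of the Master Theorem (c < log_b(a), work dominated by leaves), giving O(n^(log_5 8)).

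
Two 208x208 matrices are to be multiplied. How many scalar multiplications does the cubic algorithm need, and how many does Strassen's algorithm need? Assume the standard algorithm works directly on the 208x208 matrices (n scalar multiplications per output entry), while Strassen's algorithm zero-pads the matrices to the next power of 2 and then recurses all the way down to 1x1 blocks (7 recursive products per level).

Matrix multiplication for 208x208 matrices:

Strassen's algorithm requires power-of-2 dimensions. Pad 208x208 to 256x256 (next power of 2).

Standard algorithm: 208^3 = 8998912 multiplications
Strassen's algorithm: 7^(log2(256)) = 7^8 = 5764801 multiplications
Savings: 8998912 - 5764801 = 3234111 multiplications

Standard: 8998912 multiplications (208^3). Strassen: 5764801 multiplications (7^8, after padding to 256x256). Strassen reduces 8 recursive multiplications to 7 at each level.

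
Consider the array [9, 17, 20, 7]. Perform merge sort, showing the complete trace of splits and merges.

Merge sort trace:

Split: [9, 17, 20, 7] -> [9, 17] and [20, 7]
  Split: [9, 17] -> [9] and [17]
  Merge: [9] + [17] -> [9, 17]
  Split: [20, 7] -> [20] and [7]
  Merge: [20] + [7] -> [7, 20]
Merge: [9, 17] + [7, 20] -> [7, 9, 17, 20]

Final sorted array: [7, 9, 17, 20]

The merge sort proceeds by recursively splitting the array and merging sorted halves.
After all merges, the sorted array is [7, 9, 17, 20].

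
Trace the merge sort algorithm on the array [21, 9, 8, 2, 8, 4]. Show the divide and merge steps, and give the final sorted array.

Merge sort trace:

Split: [21, 9, 8, 2, 8, 4] -> [21, 9, 8] and [2, 8, 4]
  Split: [21, 9, 8] -> [21] and [9, 8]
    Split: [9, 8] -> [9] and [8]
    Merge: [9] + [8] -> [8, 9]
  Merge: [21] + [8, 9] -> [8, 9, 21]
  Split: [2, 8, 4] -> [2] and [8, 4]
    Split: [8, 4] -> [8] and [4]
    Merge: [8] + [4] -> [4, 8]
  Merge: [2] + [4, 8] -> [2, 4, 8]
Merge: [8, 9, 21] + [2, 4, 8] -> [2, 4, 8, 8, 9, 21]

Final sorted array: [2, 4, 8, 8, 9, 21]

The merge sort proceeds by recursively splitting the array and merging sorted halves.
After all merges, the sorted array is [2, 4, 8, 8, 9, 21].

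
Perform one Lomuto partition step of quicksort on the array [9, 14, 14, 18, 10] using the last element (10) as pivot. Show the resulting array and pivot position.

Lomuto partition with pivot = 10:

Initial array: [9, 14, 14, 18, 10]

arr[0]=9 <= 10: swap with position 0, array becomes [9, 14, 14, 18, 10]
arr[1]=14 > 10: no swap
arr[2]=14 > 10: no swap
arr[3]=18 > 10: no swap

Place pivot at position 1: [9, 10, 14, 18, 14]
Pivot position: 1

After partitioning with pivot 10, the array becomes [9, 10, 14, 18, 14]. The pivot is placed at index 1. All elements to the left of the pivot are <= 10, and all elements to the right are > 10.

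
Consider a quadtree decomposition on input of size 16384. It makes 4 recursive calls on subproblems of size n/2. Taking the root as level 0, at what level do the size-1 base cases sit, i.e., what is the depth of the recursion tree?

For divide and conquer with division factor 2:

Problem sizes at each level:
Level 0: 16384
Level 1: 8192
Level 2: 4096
Level 3: 2048
Level 4: 1024
Level 5: 512
Level 6: 256
Level 7: 128
Level 8: 64
Level 9: 32
Level 10: 16
Level 11: 8
Level 12: 4
Level 13: 2
Level 14: 1

The root is level 0 and the size-1 base case is level 14 (the tree spans levels 0 through 14, i.e. 15 levels counting the root), so the depth is the number of divisions: log_2(16384) = 14

The recursion tree depth is log_2(16384) = 14. At each level, the problem size is divided by 2, so it takes 14 divisions to reduce to a base case of size 1. The algorithm makes 4 recursive calls at each level.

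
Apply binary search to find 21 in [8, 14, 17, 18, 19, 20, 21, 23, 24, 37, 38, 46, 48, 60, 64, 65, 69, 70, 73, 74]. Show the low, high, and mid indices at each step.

Binary search for 21 in [8, 14, 17, 18, 19, 20, 21, 23, 24, 37, 38, 46, 48, 60, 64, 65, 69, 70, 73, 74]:

lo=0, hi=19, mid=9, arr[mid]=37 -> 37 > 21, search left half
lo=0, hi=8, mid=4, arr[mid]=19 -> 19 < 21, search right half
lo=5, hi=8, mid=6, arr[mid]=21 -> Found target at index 6!

Binary search finds 21 at index 6 after 3 comparisons. The search repeatedly halves the search space by comparing with the middle element.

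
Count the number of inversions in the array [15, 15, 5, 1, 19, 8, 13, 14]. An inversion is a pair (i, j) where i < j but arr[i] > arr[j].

Finding inversions in [15, 15, 5, 1, 19, 8, 13, 14]:

(0, 2): arr[0]=15 > arr[2]=5
(0, 3): arr[0]=15 > arr[3]=1
(0, 5): arr[0]=15 > arr[5]=8
(0, 6): arr[0]=15 > arr[6]=13
(0, 7): arr[0]=15 > arr[7]=14
(1, 2): arr[1]=15 > arr[2]=5
(1, 3): arr[1]=15 > arr[3]=1
(1, 5): arr[1]=15 > arr[5]=8
(1, 6): arr[1]=15 > arr[6]=13
(1, 7): arr[1]=15 > arr[7]=14
(2, 3): arr[2]=5 > arr[3]=1
(4, 5): arr[4]=19 > arr[5]=8
(4, 6): arr[4]=19 > arr[6]=13
(4, 7): arr[4]=19 > arr[7]=14

Total inversions: 14

The array has 14 inversion(s): (0,2), (0,3), (0,5), (0,6), (0,7), (1,2), (1,3), (1,5), (1,6), (1,7), (2,3), (4,5), (4,6), (4,7). Each pair (i,j) satisfies i < j and arr[i] > arr[j].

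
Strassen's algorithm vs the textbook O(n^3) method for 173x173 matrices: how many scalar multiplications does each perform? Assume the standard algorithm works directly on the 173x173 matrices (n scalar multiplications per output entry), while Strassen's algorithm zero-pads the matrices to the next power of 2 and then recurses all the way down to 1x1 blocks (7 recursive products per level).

Matrix multiplication for 173x173 matrices:

Strassen's algorithm requires power-of-2 dimensions. Pad 173x173 to 256x256 (next power of 2).

Standard algorithm: 173^3 = 5177717 multiplications
Strassen's algorithm: 7^(log2(256)) = 7^8 = 5764801 multiplications
Difference: 5177717 - 5764801 = -587084 (Strassen uses MORE here due to padding overhead — for small or just-over-power-of-2 n, padding can outweigh the per-level savings)

Standard: 5177717 multiplications (173^3). Strassen: 5764801 multiplications (7^8, after padding to 256x256). Strassen reduces 8 recursive multiplications to 7 at each level.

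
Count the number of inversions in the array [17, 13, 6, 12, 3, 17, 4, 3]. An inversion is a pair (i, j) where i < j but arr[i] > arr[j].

Finding inversions in [17, 13, 6, 12, 3, 17, 4, 3]:

(0, 1): arr[0]=17 > arr[1]=13
(0, 2): arr[0]=17 > arr[2]=6
(0, 3): arr[0]=17 > arr[3]=12
(0, 4): arr[0]=17 > arr[4]=3
(0, 6): arr[0]=17 > arr[6]=4
(0, 7): arr[0]=17 > arr[7]=3
(1, 2): arr[1]=13 > arr[2]=6
(1, 3): arr[1]=13 > arr[3]=12
(1, 4): arr[1]=13 > arr[4]=3
(1, 6): arr[1]=13 > arr[6]=4
(1, 7): arr[1]=13 > arr[7]=3
(2, 4): arr[2]=6 > arr[4]=3
(2, 6): arr[2]=6 > arr[6]=4
(2, 7): arr[2]=6 > arr[7]=3
(3, 4): arr[3]=12 > arr[4]=3
(3, 6): arr[3]=12 > arr[6]=4
(3, 7): arr[3]=12 > arr[7]=3
(5, 6): arr[5]=17 > arr[6]=4
(5, 7): arr[5]=17 > arr[7]=3
(6, 7): arr[6]=4 > arr[7]=3

Total inversions: 20

The array has 20 inversion(s): (0,1), (0,2), (0,3), (0,4), (0,6), (0,7), (1,2), (1,3), (1,4), (1,6), (1,7), (2,4), (2,6), (2,7), (3,4), (3,6), (3,7), (5,6), (5,7), (6,7). Each pair (i,j) satisfies i < j and arr[i] > arr[j].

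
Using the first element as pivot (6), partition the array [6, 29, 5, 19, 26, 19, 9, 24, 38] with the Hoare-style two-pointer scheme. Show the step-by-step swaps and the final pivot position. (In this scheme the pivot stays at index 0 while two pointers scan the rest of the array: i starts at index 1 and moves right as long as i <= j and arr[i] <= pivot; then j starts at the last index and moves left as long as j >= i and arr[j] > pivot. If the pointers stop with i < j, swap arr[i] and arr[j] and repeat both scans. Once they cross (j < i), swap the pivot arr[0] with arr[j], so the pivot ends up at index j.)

Hoare-style two-pointer partition with pivot = 6:

Initial array: [6, 29, 5, 19, 26, 19, 9, 24, 38]

Pointers start at i = 1, j = 8.
i stops at index 1 (arr[1]=29 > 6), j stops at index 2 (arr[2]=5 <= 6): swap arr[1] and arr[2], array becomes [6, 5, 29, 19, 26, 19, 9, 24, 38]
i ends at 2, j ends at 1: the pointers have crossed (j < i), so scanning stops.

Swap pivot arr[0] with arr[1] to place pivot at position 1: [5, 6, 29, 19, 26, 19, 9, 24, 38]
Pivot position: 1

After partitioning with pivot 6, the array becomes [5, 6, 29, 19, 26, 19, 9, 24, 38]. The pivot is placed at index 1. All elements to the left of the pivot are <= 6, and all elements to the right are > 6.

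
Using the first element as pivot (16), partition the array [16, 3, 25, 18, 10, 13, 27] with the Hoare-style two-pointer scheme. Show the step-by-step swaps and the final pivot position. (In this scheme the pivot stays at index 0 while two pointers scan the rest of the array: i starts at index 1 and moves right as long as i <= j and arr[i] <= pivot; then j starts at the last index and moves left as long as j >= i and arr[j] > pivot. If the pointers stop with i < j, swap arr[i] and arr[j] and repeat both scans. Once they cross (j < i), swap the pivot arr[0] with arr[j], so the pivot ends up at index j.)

Hoare-style two-pointer partition with pivot = 16:

Initial array: [16, 3, 25, 18, 10, 13, 27]

Pointers start at i = 1, j = 6.
i stops at index 2 (arr[2]=25 > 16), j stops at index 5 (arr[5]=13 <= 16): swap arr[2] and arr[5], array becomes [16, 3, 13, 18, 10, 25, 27]
i stops at index 3 (arr[3]=18 > 16), j stops at index 4 (arr[4]=10 <= 16): swap arr[3] and arr[4], array becomes [16, 3, 13, 10, 18, 25, 27]
i ends at 4, j ends at 3: the pointers have crossed (j < i), so scanning stops.

Swap pivot arr[0] with arr[3] to place pivot at position 3: [10, 3, 13, 16, 18, 25, 27]
Pivot position: 3

After partitioning with pivot 16, the array becomes [10, 3, 13, 16, 18, 25, 27]. The pivot is placed at index 3. All elements to the left of the pivot are <= 16, and all elements to the right are > 16.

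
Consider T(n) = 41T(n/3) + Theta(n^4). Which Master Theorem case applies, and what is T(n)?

Master Theorem for T(n) = 41T(n/3) + O(n^4):

a = 41, b = 3, c = 4
log_b(a) = log_3(41) = 3.3802

Case 3: c = 4 > log_3(41) = 3.3802
T(n) = O(n^4) = O(n^4)

For T(n) = 41T(n/3) + O(n^4): log_3(41) = 3.3802. This is Case 3 of the Master Theorem (c > log_b(a), work dominated by root), giving O(n^4).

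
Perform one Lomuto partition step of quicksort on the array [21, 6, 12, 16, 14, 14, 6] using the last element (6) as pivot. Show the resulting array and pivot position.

Lomuto partition with pivot = 6:

Initial array: [21, 6, 12, 16, 14, 14, 6]

arr[0]=21 > 6: no swap
arr[1]=6 <= 6: swap with position 0, array becomes [6, 21, 12, 16, 14, 14, 6]
arr[2]=12 > 6: no swap
arr[3]=16 > 6: no swap
arr[4]=14 > 6: no swap
arr[5]=14 > 6: no swap

Place pivot at position 1: [6, 6, 12, 16, 14, 14, 21]
Pivot position: 1

After partitioning with pivot 6, the array becomes [6, 6, 12, 16, 14, 14, 21]. The pivot is placed at index 1. All elements to the left of the pivot are <= 6, and all elements to the right are > 6.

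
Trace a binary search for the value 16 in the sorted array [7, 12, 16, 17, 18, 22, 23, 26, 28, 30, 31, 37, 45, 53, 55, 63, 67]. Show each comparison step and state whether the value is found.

Binary search for 16 in [7, 12, 16, 17, 18, 22, 23, 26, 28, 30, 31, 37, 45, 53, 55, 63, 67]:

lo=0, hi=16, mid=8, arr[mid]=28 -> 28 > 16, search left half
lo=0, hi=7, mid=3, arr[mid]=17 -> 17 > 16, search left half
lo=0, hi=2, mid=1, arr[mid]=12 -> 12 < 16, search right half
lo=2, hi=2, mid=2, arr[mid]=16 -> Found target at index 2!

Binary search finds 16 at index 2 after 4 comparisons. The search repeatedly halves the search space by comparing with the middle element.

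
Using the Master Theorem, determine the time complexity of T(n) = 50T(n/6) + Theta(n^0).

Master Theorem for T(n) = 50T(n/6) + O(n^0):

a = 50, b = 6, c = 0
log_b(a) = log_6(50) = 2.1833

Case 1: c = 0 < log_6(50) = 2.1833
T(n) = O(n^(log_6 50))

For T(n) = 50T(n/6) + O(n^0): log_6(50) = 2.1833. This is Case 1 of the Master Theorem (c < log_b(a), work dominated by leaves), giving O(n^(log_6 50)).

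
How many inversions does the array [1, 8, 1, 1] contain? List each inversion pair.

Finding inversions in [1, 8, 1, 1]:

(1, 2): arr[1]=8 > arr[2]=1
(1, 3): arr[1]=8 > arr[3]=1

Total inversions: 2

The array has 2 inversion(s): (1,2), (1,3). Each pair (i,j) satisfies i < j and arr[i] > arr[j].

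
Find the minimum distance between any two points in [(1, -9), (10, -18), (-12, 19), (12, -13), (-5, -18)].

Computing all pairwise distances among 5 points:

d((1, -9), (10, -18)) = 12.7279
d((1, -9), (-12, 19)) = 30.8707
d((1, -9), (12, -13)) = 11.7047
d((1, -9), (-5, -18)) = 10.8167
d((10, -18), (-12, 19)) = 43.0465
d((10, -18), (12, -13)) = 5.3852 <-- minimum
d((10, -18), (-5, -18)) = 15.0
d((-12, 19), (12, -13)) = 40.0
d((-12, 19), (-5, -18)) = 37.6563
d((12, -13), (-5, -18)) = 17.72

Closest pair: (10, -18) and (12, -13) with distance 5.3852

The closest pair is (10, -18) and (12, -13) with Euclidean distance 5.3852. For 5 points, brute-force pairwise comparison is shown above. For large n, the divide-and-conquer algorithm (sort by x, recurse on halves, check the dividing strip) achieves O(n log n).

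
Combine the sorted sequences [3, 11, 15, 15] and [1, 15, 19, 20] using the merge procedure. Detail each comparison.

Merging process:

Compare 3 vs 1: take 1 from right. Merged: [1]
Compare 3 vs 15: take 3 from left. Merged: [1, 3]
Compare 11 vs 15: take 11 from left. Merged: [1, 3, 11]
Compare 15 vs 15: take 15 from left. Merged: [1, 3, 11, 15]
Compare 15 vs 15: take 15 from left. Merged: [1, 3, 11, 15, 15]
Append remaining from right: [15, 19, 20]. Merged: [1, 3, 11, 15, 15, 15, 19, 20]

Final merged array: [1, 3, 11, 15, 15, 15, 19, 20]
Total comparisons: 5

The merged array is [1, 3, 11, 15, 15, 15, 19, 20], requiring 5 comparisons. The merge step runs in O(n) time where n is the total number of elements.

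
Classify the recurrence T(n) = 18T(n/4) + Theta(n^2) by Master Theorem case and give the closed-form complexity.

Master Theorem for T(n) = 18T(n/4) + O(n^2):

a = 18, b = 4, c = 2
log_b(a) = log_4(18) = 2.0850

Case 1: c = 2 < log_4(18) = 2.0850
T(n) = O(n^(log_4 18))

For T(n) = 18T(n/4) + O(n^2): log_4(18) = 2.0850. This is Case 1 of the Master Theorem (c < log_b(a), work dominated by leaves), giving O(n^(log_4 18)).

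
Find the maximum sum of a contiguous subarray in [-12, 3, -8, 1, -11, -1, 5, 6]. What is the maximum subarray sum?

Using Kadane's algorithm on [-12, 3, -8, 1, -11, -1, 5, 6]:

Scanning through the array:
Position 1 (value 3): max_ending_here = 3, max_so_far = 3
Position 2 (value -8): max_ending_here = -5, max_so_far = 3
Position 3 (value 1): max_ending_here = 1, max_so_far = 3
Position 4 (value -11): max_ending_here = -10, max_so_far = 3
Position 5 (value -1): max_ending_here = -1, max_so_far = 3
Position 6 (value 5): max_ending_here = 5, max_so_far = 5
Position 7 (value 6): max_ending_here = 11, max_so_far = 11

Maximum subarray: [5, 6]
Maximum sum: 11

The maximum subarray is [5, 6] with sum 11. This subarray runs from index 6 to index 7.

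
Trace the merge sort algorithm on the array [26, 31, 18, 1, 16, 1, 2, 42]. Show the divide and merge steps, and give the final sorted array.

Merge sort trace:

Split: [26, 31, 18, 1, 16, 1, 2, 42] -> [26, 31, 18, 1] and [16, 1, 2, 42]
  Split: [26, 31, 18, 1] -> [26, 31] and [18, 1]
    Split: [26, 31] -> [26] and [31]
    Merge: [26] + [31] -> [26, 31]
    Split: [18, 1] -> [18] and [1]
    Merge: [18] + [1] -> [1, 18]
  Merge: [26, 31] + [1, 18] -> [1, 18, 26, 31]
  Split: [16, 1, 2, 42] -> [16, 1] and [2, 42]
    Split: [16, 1] -> [16] and [1]
    Merge: [16] + [1] -> [1, 16]
    Split: [2, 42] -> [2] and [42]
    Merge: [2] + [42] -> [2, 42]
  Merge: [1, 16] + [2, 42] -> [1, 2, 16, 42]
Merge: [1, 18, 26, 31] + [1, 2, 16, 42] -> [1, 1, 2, 16, 18, 26, 31, 42]

Final sorted array: [1, 1, 2, 16, 18, 26, 31, 42]

The merge sort proceeds by recursively splitting the array and merging sorted halves.
After all merges, the sorted array is [1, 1, 2, 16, 18, 26, 31, 42].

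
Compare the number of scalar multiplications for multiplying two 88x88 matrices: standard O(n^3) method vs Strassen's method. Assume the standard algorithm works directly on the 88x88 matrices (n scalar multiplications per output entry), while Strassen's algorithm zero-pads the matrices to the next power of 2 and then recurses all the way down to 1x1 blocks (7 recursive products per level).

Matrix multiplication for 88x88 matrices:

Strassen's algorithm requires power-of-2 dimensions. Pad 88x88 to 128x128 (next power of 2).

Standard algorithm: 88^3 = 681472 multiplications
Strassen's algorithm: 7^(log2(128)) = 7^7 = 823543 multiplications
Difference: 681472 - 823543 = -142071 (Strassen uses MORE here due to padding overhead — for small or just-over-power-of-2 n, padding can outweigh the per-level savings)

Standard: 681472 multiplications (88^3). Strassen: 823543 multiplications (7^7, after padding to 128x128). Strassen reduces 8 recursive multiplications to 7 at each level.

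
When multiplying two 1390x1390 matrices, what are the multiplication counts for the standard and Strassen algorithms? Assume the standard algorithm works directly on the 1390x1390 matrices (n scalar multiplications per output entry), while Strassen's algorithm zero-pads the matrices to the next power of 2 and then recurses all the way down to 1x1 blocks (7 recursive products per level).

Matrix multiplication for 1390x1390 matrices:

Strassen's algorithm requires power-of-2 dimensions. Pad 1390x1390 to 2048x2048 (next power of 2).

Standard algorithm: 1390^3 = 2685619000 multiplications
Strassen's algorithm: 7^(log2(2048)) = 7^11 = 1977326743 multiplications
Savings: 2685619000 - 1977326743 = 708292257 multiplications

Standard: 2685619000 multiplications (1390^3). Strassen: 1977326743 multiplications (7^11, after padding to 2048x2048). Strassen reduces 8 recursive multiplications to 7 at each level.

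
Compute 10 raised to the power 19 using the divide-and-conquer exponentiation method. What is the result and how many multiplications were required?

Computing 10^19 by squaring (build up from 10^1; each line after the first costs one multiplication):

10^1 = 10
10^2 = (10^1)^2 = 10^2 = 100
10^4 = (10^2)^2 = 100^2 = 10000
10^8 = (10^4)^2 = 10000^2 = 100000000
10^9 = 10 * 10^8 = 10 * 100000000 = 1000000000
10^18 = (10^9)^2 = 1000000000^2 = 1000000000000000000
10^19 = 10 * 10^18 = 10 * 1000000000000000000 = 10000000000000000000

Result: 10000000000000000000
Multiplications needed: 6 (6 lines after 10^1)

10^19 = 10000000000000000000. Using exponentiation by squaring, this requires 6 multiplications. The key idea: if the exponent is even, square the half-power; if odd, multiply by the base once.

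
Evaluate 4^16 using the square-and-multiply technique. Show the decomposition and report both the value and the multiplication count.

Computing 4^16 by squaring (build up from 4^1; each line after the first costs one multiplication):

4^1 = 4
4^2 = (4^1)^2 = 4^2 = 16
4^4 = (4^2)^2 = 16^2 = 256
4^8 = (4^4)^2 = 256^2 = 65536
4^16 = (4^8)^2 = 65536^2 = 4294967296

Result: 4294967296
Multiplications needed: 4 (4 lines after 4^1)

4^16 = 4294967296. Using exponentiation by squaring, this requires 4 multiplications. The key idea: if the exponent is even, square the half-power; if odd, multiply by the base once.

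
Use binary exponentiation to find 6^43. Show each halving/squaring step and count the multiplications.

Computing 6^43 by squaring (build up from 6^1; each line after the first costs one multiplication):

6^1 = 6
6^2 = (6^1)^2 = 6^2 = 36
6^4 = (6^2)^2 = 36^2 = 1296
6^5 = 6 * 6^4 = 6 * 1296 = 7776
6^10 = (6^5)^2 = 7776^2 = 60466176
6^20 = (6^10)^2 = 60466176^2 = 3656158440062976
6^21 = 6 * 6^20 = 6 * 3656158440062976 = 21936950640377856
6^42 = (6^21)^2 = 21936950640377856^2 = 481229803398374426442198455156736
6^43 = 6 * 6^42 = 6 * 481229803398374426442198455156736 = 2887378820390246558653190730940416

Result: 2887378820390246558653190730940416
Multiplications needed: 8 (8 lines after 6^1)

6^43 = 2887378820390246558653190730940416. Using exponentiation by squaring, this requires 8 multiplications. The key idea: if the exponent is even, square the half-power; if odd, multiply by the base once.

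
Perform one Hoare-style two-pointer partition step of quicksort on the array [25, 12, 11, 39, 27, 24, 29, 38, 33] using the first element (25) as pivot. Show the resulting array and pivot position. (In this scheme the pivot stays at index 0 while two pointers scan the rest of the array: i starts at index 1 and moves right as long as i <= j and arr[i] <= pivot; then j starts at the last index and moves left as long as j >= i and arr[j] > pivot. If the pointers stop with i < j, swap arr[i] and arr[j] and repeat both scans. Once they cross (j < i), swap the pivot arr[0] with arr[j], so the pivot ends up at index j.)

Hoare-style two-pointer partition with pivot = 25:

Initial array: [25, 12, 11, 39, 27, 24, 29, 38, 33]

Pointers start at i = 1, j = 8.
i stops at index 3 (arr[3]=39 > 25), j stops at index 5 (arr[5]=24 <= 25): swap arr[3] and arr[5], array becomes [25, 12, 11, 24, 27, 39, 29, 38, 33]
i ends at 4, j ends at 3: the pointers have crossed (j < i), so scanning stops.

Swap pivot arr[0] with arr[3] to place pivot at position 3: [24, 12, 11, 25, 27, 39, 29, 38, 33]
Pivot position: 3

After partitioning with pivot 25, the array becomes [24, 12, 11, 25, 27, 39, 29, 38, 33]. The pivot is placed at index 3. All elements to the left of the pivot are <= 25, and all elements to the right are > 25.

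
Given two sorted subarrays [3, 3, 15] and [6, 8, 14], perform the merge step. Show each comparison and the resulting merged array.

Merging process:

Compare 3 vs 6: take 3 from left. Merged: [3]
Compare 3 vs 6: take 3 from left. Merged: [3, 3]
Compare 15 vs 6: take 6 from right. Merged: [3, 3, 6]
Compare 15 vs 8: take 8 from right. Merged: [3, 3, 6, 8]
Compare 15 vs 14: take 14 from right. Merged: [3, 3, 6, 8, 14]
Append remaining from left: [15]. Merged: [3, 3, 6, 8, 14, 15]

Final merged array: [3, 3, 6, 8, 14, 15]
Total comparisons: 5

The merged array is [3, 3, 6, 8, 14, 15], requiring 5 comparisons. The merge step runs in O(n) time where n is the total number of elements.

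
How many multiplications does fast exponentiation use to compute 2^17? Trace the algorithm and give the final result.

Computing 2^17 by squaring (build up from 2^1; each line after the first costs one multiplication):

2^1 = 2
2^2 = (2^1)^2 = 2^2 = 4
2^4 = (2^2)^2 = 4^2 = 16
2^8 = (2^4)^2 = 16^2 = 256
2^16 = (2^8)^2 = 256^2 = 65536
2^17 = 2 * 2^16 = 2 * 65536 = 131072

Result: 131072
Multiplications needed: 5 (5 lines after 2^1)

2^17 = 131072. Using exponentiation by squaring, this requires 5 multiplications. The key idea: if the exponent is even, square the half-power; if odd, multiply by the base once.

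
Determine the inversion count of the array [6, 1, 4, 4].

Finding inversions in [6, 1, 4, 4]:

(0, 1): arr[0]=6 > arr[1]=1
(0, 2): arr[0]=6 > arr[2]=4
(0, 3): arr[0]=6 > arr[3]=4

Total inversions: 3

The array has 3 inversion(s): (0,1), (0,2), (0,3). Each pair (i,j) satisfies i < j and arr[i] > arr[j].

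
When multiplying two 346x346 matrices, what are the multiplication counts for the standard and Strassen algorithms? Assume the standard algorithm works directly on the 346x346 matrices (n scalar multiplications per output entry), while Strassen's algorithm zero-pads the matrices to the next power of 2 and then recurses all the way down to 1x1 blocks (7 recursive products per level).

Matrix multiplication for 346x346 matrices:

Strassen's algorithm requires power-of-2 dimensions. Pad 346x346 to 512x512 (next power of 2).

Standard algorithm: 346^3 = 41421736 multiplications
Strassen's algorithm: 7^(log2(512)) = 7^9 = 40353607 multiplications
Savings: 41421736 - 40353607 = 1068129 multiplications

Standard: 41421736 multiplications (346^3). Strassen: 40353607 multiplications (7^9, after padding to 512x512). Strassen reduces 8 recursive multiplications to 7 at each level.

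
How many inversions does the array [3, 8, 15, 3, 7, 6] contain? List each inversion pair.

Finding inversions in [3, 8, 15, 3, 7, 6]:

(1, 3): arr[1]=8 > arr[3]=3
(1, 4): arr[1]=8 > arr[4]=7
(1, 5): arr[1]=8 > arr[5]=6
(2, 3): arr[2]=15 > arr[3]=3
(2, 4): arr[2]=15 > arr[4]=7
(2, 5): arr[2]=15 > arr[5]=6
(4, 5): arr[4]=7 > arr[5]=6

Total inversions: 7

The array has 7 inversion(s): (1,3), (1,4), (1,5), (2,3), (2,4), (2,5), (4,5). Each pair (i,j) satisfies i < j and arr[i] > arr[j].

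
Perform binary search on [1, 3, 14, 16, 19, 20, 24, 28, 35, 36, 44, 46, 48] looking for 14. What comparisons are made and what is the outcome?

Binary search for 14 in [1, 3, 14, 16, 19, 20, 24, 28, 35, 36, 44, 46, 48]:

lo=0, hi=12, mid=6, arr[mid]=24 -> 24 > 14, search left half
lo=0, hi=5, mid=2, arr[mid]=14 -> Found target at index 2!

Binary search finds 14 at index 2 after 2 comparisons. The search repeatedly halves the search space by comparing with the middle element.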